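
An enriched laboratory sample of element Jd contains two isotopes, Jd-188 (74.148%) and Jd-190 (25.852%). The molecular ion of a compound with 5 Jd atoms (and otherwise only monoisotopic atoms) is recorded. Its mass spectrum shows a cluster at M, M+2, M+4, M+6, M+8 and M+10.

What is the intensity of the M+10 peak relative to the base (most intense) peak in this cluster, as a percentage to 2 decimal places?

Term probabilities: M 0.2241, M+2 0.3907, M+4 0.2724, M+6 0.0950, M+8 0.0166, M+10 0.0012. Base peak = M+2.
P(M+2) = C(5,1) × 0.74148^4 × 0.25852^1 = 5 × 0.30227189 × 0.25852 = 0.390717 (base)
P(M+10) = C(5,5) × 0.74148^0 × 0.25852^5 = 1 × 1.0000 × 0.0011547 = 0.001155
Relative intensity = 0.001155 / 0.390717 × 100 = 0.30

0.30%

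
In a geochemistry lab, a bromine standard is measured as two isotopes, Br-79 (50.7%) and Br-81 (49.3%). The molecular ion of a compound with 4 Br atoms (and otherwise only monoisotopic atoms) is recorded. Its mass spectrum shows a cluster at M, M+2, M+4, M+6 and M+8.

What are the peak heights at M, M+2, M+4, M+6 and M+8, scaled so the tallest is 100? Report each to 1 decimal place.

Expanding (0.507 + 0.493)^4:
P(M) = 0.507^4 = 0.066074
P(M+2) = 4 × 0.507^3 × 0.493^1 = 0.256999
P(M+4) = 6 × 0.507^2 × 0.493^2 = 0.374853
P(M+6) = 4 × 0.507^1 × 0.493^3 = 0.243001
P(M+8) = 0.493^4 = 0.059073
The M+4 peak is largest (0.374853); scaling to 100 gives 17.6 : 68.6 : 100.0 : 64.8 : 15.8.

17.6 : 68.6 : 100.0 : 64.8 : 15.8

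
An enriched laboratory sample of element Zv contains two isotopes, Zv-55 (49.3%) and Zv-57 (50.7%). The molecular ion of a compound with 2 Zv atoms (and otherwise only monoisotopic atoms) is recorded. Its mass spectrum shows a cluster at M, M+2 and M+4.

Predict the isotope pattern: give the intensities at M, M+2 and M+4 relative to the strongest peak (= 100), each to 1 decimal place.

48.6 : 100.0 : 51.4

Each Zv atom is independently Zv-55 (p = 0.493) or Zv-57 (q = 0.507); the cluster is the binomial expansion (p + q)^2.
P(M) = 0.493^2 = 0.243049
P(M+2) = 2 × 0.493^1 × 0.507^1 = 0.499902
P(M+4) = 0.507^2 = 0.257049
The M+2 peak is largest (0.499902); scaling to 100 gives 48.6 : 100.0 : 51.4.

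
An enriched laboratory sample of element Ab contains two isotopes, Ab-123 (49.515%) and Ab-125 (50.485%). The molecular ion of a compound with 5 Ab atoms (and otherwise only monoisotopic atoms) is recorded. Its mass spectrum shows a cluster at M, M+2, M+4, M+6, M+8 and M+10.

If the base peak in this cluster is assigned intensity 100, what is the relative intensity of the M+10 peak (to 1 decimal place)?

10.4

Binomial terms of (0.49515 + 0.50485)^5: M 0.0298, M+2 0.1517, M+4 0.3094, M+6 0.3155, M+8 0.1608, M+10 0.0328 → M+6 is the base peak.
P(M+6) = C(5,3) × 0.49515^2 × 0.50485^3 = 10 × 0.24517352 × 0.1286729 = 0.315472 (base)
P(M+10) = C(5,5) × 0.49515^0 × 0.50485^5 = 1 × 1.0000 × 0.03279531 = 0.032795
Relative intensity = 0.032795 / 0.315472 × 100 = 10.4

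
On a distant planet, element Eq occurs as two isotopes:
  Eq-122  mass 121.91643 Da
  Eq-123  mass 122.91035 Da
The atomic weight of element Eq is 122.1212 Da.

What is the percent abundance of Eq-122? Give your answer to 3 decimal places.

With x = fraction of Eq-122 (so Eq-123 is 1 − x):
121.91643·x + 122.91035·(1 − x) = 122.1212
(121.91643 − 122.91035)·x = 122.1212 − 122.91035
x = -0.78915 / -0.99392 = 0.79398 → 79.398% Eq-122, 20.602% Eq-123.

79.398%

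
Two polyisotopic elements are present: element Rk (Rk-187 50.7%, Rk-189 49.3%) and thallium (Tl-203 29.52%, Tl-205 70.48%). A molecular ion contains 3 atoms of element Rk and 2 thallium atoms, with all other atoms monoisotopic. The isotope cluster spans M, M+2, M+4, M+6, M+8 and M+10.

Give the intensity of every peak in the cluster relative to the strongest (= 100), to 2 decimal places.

Element Rk pattern (n=3): 0.13032384 : 0.38017547 : 0.36967753 : 0.11982316
Thallium pattern (n=2): 0.08714304 : 0.41611392 : 0.49674304
Convolve the two distributions (both contribute in 2-u steps):
  M: 0.13032384×0.08714304 = 0.011357
  M+2: 0.13032384×0.41611392 + 0.38017547×0.08714304 = 0.087359
  M+4: 0.13032384×0.49674304 + 0.38017547×0.41611392 + 0.36967753×0.08714304 = 0.255149
  M+6: 0.38017547×0.49674304 + 0.36967753×0.41611392 + 0.11982316×0.08714304 = 0.353119
  M+8: 0.36967753×0.49674304 + 0.11982316×0.41611392 = 0.233495
  M+10: 0.11982316×0.49674304 = 0.059521
Scale to base peak (0.353119) = 100: 3.22 : 24.74 : 72.26 : 100.00 : 66.12 : 16.86

3.22 : 24.74 : 72.26 : 100.00 : 66.12 : 16.86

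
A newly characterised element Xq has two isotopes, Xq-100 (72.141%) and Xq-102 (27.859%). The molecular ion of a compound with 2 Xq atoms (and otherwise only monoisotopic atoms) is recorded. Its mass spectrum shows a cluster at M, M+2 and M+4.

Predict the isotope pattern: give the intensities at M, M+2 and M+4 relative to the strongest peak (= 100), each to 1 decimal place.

100.0 : 77.2 : 14.9

Expanding (0.72141 + 0.27859)^2:
P(M) = 0.72141^2 = 0.520432
P(M+2) = 2 × 0.72141^1 × 0.27859^1 = 0.401955
P(M+4) = 0.27859^2 = 0.077612
The M peak is largest (0.520432); scaling to 100 gives 100.0 : 77.2 : 14.9.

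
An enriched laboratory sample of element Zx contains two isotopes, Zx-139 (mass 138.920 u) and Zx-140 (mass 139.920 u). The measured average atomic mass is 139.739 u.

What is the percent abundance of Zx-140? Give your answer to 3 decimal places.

Writing the weighted mean with unknown fraction x of Zx-139:
138.920·x + 139.920·(1 − x) = 139.739
(138.920 − 139.920)·x = 139.739 − 139.920
x = -0.181 / -1.000 = 0.18100 → 18.100% Zx-139, 81.900% Zx-140.

81.900%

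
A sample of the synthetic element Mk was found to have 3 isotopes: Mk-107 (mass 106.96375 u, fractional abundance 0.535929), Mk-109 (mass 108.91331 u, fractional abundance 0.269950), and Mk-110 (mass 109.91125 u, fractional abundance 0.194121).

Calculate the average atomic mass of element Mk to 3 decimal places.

Average mass = Σ (abundance × isotope mass) = 0.535929 × 106.96375 + 0.269950 × 108.91331 + 0.194121 × 109.91125
= 57.324976 + 29.401148 + 21.336082 = 108.062206 u

108.062 u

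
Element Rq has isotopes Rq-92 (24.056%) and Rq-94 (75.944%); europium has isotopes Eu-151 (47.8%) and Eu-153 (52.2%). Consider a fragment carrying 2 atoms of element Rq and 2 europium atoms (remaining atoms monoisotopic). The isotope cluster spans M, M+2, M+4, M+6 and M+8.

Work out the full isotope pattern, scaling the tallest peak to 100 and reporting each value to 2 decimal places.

Element Rq pattern (n=2): 0.05786911 : 0.36538177 : 0.57674911
Europium pattern (n=2): 0.228484 : 0.499032 : 0.272484
Convolve the two distributions (both contribute in 2-u steps):
  M: 0.05786911×0.228484 = 0.013222
  M+2: 0.05786911×0.499032 + 0.36538177×0.228484 = 0.112362
  M+4: 0.05786911×0.272484 + 0.36538177×0.499032 + 0.57674911×0.228484 = 0.329884
  M+6: 0.36538177×0.272484 + 0.57674911×0.499032 = 0.387377
  M+8: 0.57674911×0.272484 = 0.157155
Scale to base peak (0.387377) = 100: 3.41 : 29.01 : 85.16 : 100.00 : 40.57

3.41 : 29.01 : 85.16 : 100.00 : 40.57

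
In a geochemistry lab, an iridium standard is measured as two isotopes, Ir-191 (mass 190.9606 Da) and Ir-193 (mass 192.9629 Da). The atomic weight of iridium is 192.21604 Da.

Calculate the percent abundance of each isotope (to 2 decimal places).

Ir-191: 37.30%, Ir-193: 62.70%

With x = fraction of Ir-191 (so Ir-193 is 1 − x):
190.9606·x + 192.9629·(1 − x) = 192.21604
(190.9606 − 192.9629)·x = 192.21604 − 192.9629
x = -0.74686 / -2.0023 = 0.37300 → 37.30% Ir-191, 62.70% Ir-193.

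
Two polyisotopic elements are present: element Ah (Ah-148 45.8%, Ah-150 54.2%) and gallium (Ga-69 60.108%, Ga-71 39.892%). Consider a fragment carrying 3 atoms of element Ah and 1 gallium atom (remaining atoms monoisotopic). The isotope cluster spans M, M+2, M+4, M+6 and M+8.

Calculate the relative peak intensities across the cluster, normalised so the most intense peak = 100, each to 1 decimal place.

15.2 : 64.3 : 100.0 : 67.8 : 16.8

Element Ah pattern (n=3): 0.09607191 : 0.34107626 : 0.40363174 : 0.15922009
Gallium pattern (n=1): 0.60108 : 0.39892
Convolve the two distributions (both contribute in 2-u steps):
  M: 0.09607191×0.60108 = 0.057747
  M+2: 0.09607191×0.39892 + 0.34107626×0.60108 = 0.243339
  M+4: 0.34107626×0.39892 + 0.40363174×0.60108 = 0.378677
  M+6: 0.40363174×0.39892 + 0.15922009×0.60108 = 0.256721
  M+8: 0.15922009×0.39892 = 0.063516
Scale to base peak (0.378677) = 100: 15.2 : 64.3 : 100.0 : 67.8 : 16.8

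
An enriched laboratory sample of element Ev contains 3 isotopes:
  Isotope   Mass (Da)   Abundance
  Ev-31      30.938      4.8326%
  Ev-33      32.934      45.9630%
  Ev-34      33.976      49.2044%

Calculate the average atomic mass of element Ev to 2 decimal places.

The abundance-weighted mean is 0.048326 × 30.938 + 0.459630 × 32.934 + 0.492044 × 33.976
= 1.4951 + 15.1375 + 16.7177 = 33.3503 Da

33.35 Da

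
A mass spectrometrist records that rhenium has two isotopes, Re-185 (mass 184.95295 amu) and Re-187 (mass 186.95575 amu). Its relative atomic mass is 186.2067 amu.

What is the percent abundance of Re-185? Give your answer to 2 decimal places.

With x = fraction of Re-185 (so Re-187 is 1 − x):
184.95295·x + 186.95575·(1 − x) = 186.2067
(184.95295 − 186.95575)·x = 186.2067 − 186.95575
x = -0.74905 / -2.00280 = 0.37400 → 37.40% Re-185, 62.60% Re-187.

37.40%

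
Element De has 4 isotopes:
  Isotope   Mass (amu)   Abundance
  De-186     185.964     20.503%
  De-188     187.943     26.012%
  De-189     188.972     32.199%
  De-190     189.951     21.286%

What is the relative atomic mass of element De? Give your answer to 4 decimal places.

Weight each isotope mass by its fractional abundance: 0.20503 × 185.964 + 0.26012 × 187.943 + 0.32199 × 188.972 + 0.21286 × 189.951
= 38.12820 + 48.88773 + 60.84709 + 40.43297 = 188.29599 amu

188.2960 amu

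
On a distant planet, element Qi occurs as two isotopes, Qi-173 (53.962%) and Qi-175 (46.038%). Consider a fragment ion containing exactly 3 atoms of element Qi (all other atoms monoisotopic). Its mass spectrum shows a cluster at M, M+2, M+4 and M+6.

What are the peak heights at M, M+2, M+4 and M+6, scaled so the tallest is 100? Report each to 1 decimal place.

Expanding (0.53962 + 0.46038)^3:
P(M) = 0.53962^3 = 0.157132
P(M+2) = 3 × 0.53962^2 × 0.46038^1 = 0.402174
P(M+4) = 3 × 0.53962^1 × 0.46038^2 = 0.343117
P(M+6) = 0.46038^3 = 0.097577
The M+2 peak is largest (0.402174); scaling to 100 gives 39.1 : 100.0 : 85.3 : 24.3.

39.1 : 100.0 : 85.3 : 24.3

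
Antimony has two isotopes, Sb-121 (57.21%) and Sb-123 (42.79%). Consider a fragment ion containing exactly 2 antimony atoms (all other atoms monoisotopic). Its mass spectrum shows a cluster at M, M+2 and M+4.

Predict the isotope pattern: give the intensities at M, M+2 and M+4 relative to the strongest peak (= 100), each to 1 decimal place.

66.8 : 100.0 : 37.4

The 2 Sb atoms are independent, so intensities follow the terms of (0.5721 + 0.4279)^2.
P(M) = 0.5721^2 = 0.327298
P(M+2) = 2 × 0.5721^1 × 0.4279^1 = 0.489603
P(M+4) = 0.4279^2 = 0.183098
The M+2 peak is largest (0.489603); scaling to 100 gives 66.8 : 100.0 : 37.4.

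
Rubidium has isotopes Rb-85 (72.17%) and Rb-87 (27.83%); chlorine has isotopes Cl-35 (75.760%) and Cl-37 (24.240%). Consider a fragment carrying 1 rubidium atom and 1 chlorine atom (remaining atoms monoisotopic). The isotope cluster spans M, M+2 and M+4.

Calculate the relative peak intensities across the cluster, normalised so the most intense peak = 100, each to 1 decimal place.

Rubidium pattern (n=1): 0.7217 : 0.2783
Chlorine pattern (n=1): 0.7576 : 0.2424
Convolve the two distributions (both contribute in 2-u steps):
  M: 0.7217×0.7576 = 0.546760
  M+2: 0.7217×0.2424 + 0.2783×0.7576 = 0.385780
  M+4: 0.2783×0.2424 = 0.067460
Scale to base peak (0.546760) = 100: 100.0 : 70.6 : 12.3

100.0 : 70.6 : 12.3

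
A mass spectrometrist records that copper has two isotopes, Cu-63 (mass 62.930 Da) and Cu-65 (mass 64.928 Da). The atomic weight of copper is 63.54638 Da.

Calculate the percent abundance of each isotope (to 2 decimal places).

Let x be the fractional abundance of Cu-63; then Cu-65 has abundance 1 − x.
62.930·x + 64.928·(1 − x) = 63.54638
(62.930 − 64.928)·x = 63.54638 − 64.928
x = -1.38162 / -1.998 = 0.69150 → 69.15% Cu-63, 30.85% Cu-65.

Cu-63: 69.15%, Cu-65: 30.85%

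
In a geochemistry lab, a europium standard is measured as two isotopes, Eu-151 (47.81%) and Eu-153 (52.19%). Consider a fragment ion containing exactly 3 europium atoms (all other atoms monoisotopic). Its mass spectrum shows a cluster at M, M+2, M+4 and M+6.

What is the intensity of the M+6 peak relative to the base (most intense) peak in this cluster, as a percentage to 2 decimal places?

Binomial terms of (0.4781 + 0.5219)^3: M 0.1093, M+2 0.3579, M+4 0.3907, M+6 0.1422 → M+4 is the base peak.
P(M+4) = C(3,2) × 0.4781^1 × 0.5219^2 = 3 × 0.4781 × 0.27237961 = 0.390674 (base)
P(M+6) = C(3,3) × 0.4781^0 × 0.5219^3 = 1 × 1.0000 × 0.14215492 = 0.142155
Relative intensity = 0.142155 / 0.390674 × 100 = 36.39

36.39%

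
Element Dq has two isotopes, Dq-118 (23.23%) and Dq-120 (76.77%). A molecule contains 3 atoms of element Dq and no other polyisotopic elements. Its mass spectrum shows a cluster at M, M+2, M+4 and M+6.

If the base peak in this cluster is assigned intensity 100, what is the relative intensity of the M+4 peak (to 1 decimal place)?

90.8

(0.2323 + 0.7677)^3 gives M 0.0125, M+2 0.1243, M+4 0.4107, M+6 0.4525; the largest is M+6.
P(M+6) = C(3,3) × 0.2323^0 × 0.7677^3 = 1 × 1.0000 × 0.4524542 = 0.452454 (base)
P(M+4) = C(3,2) × 0.2323^1 × 0.7677^2 = 3 × 0.2323 × 0.58936329 = 0.410727
Relative intensity = 0.410727 / 0.452454 × 100 = 90.8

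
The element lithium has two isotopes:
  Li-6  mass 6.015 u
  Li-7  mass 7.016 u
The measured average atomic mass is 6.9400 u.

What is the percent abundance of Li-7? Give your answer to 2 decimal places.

92.41%

With x = fraction of Li-6 (so Li-7 is 1 − x):
6.015·x + 7.016·(1 − x) = 6.9400
(6.015 − 7.016)·x = 6.9400 − 7.016
x = -0.0760 / -1.001 = 0.07592 → 7.59% Li-6, 92.41% Li-7.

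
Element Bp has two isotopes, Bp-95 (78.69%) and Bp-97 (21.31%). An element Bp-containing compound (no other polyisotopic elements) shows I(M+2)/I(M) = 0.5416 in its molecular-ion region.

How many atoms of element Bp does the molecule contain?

The M+2/M ratio from n Bp atoms is n · q/p = n · 0.2131/0.7869.
n = 0.5416 × 0.7869/0.2131 = 2.00 ≈ 2

2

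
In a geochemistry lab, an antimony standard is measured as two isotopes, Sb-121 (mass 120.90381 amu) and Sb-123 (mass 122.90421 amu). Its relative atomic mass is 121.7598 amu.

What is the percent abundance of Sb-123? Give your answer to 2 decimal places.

42.79%

Writing the weighted mean with unknown fraction x of Sb-121:
120.90381·x + 122.90421·(1 − x) = 121.7598
(120.90381 − 122.90421)·x = 121.7598 − 122.90421
x = -1.14441 / -2.00040 = 0.57209 → 57.21% Sb-121, 42.79% Sb-123.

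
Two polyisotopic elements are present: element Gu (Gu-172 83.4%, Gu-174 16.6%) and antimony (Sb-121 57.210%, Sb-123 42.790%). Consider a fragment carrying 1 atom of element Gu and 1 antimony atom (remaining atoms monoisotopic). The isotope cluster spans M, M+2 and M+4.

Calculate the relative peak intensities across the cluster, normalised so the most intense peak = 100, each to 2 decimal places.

Element Gu pattern (n=1): 0.8340 : 0.1660
Antimony pattern (n=1): 0.5721 : 0.4279
Convolve the two distributions (both contribute in 2-u steps):
  M: 0.8340×0.5721 = 0.477131
  M+2: 0.8340×0.4279 + 0.1660×0.5721 = 0.451837
  M+4: 0.1660×0.4279 = 0.071031
Scale to base peak (0.477131) = 100: 100.00 : 94.70 : 14.89

100.00 : 94.70 : 14.89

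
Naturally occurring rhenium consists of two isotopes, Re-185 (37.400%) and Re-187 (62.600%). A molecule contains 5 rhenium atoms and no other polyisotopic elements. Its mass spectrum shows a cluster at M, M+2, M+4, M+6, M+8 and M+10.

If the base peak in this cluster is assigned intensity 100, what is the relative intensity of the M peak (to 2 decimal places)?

Term probabilities: M 0.0073, M+2 0.0612, M+4 0.2050, M+6 0.3431, M+8 0.2872, M+10 0.0961. Base peak = M+6.
P(M+6) = C(5,3) × 0.37400^2 × 0.62600^3 = 10 × 0.139876 × 0.24531438 = 0.343136 (base)
P(M) = C(5,0) × 0.37400^5 × 0.62600^0 = 1 × 0.00731742 × 1.0000 = 0.007317
Relative intensity = 0.007317 / 0.343136 × 100 = 2.13

2.13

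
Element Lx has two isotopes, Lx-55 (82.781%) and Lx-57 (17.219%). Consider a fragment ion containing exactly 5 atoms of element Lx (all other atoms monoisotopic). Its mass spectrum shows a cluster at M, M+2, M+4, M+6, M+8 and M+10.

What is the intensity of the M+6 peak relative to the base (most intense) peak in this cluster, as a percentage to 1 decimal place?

(0.82781 + 0.17219)^5 gives M 0.3887, M+2 0.4043, M+4 0.1682, M+6 0.0350, M+8 0.0036, M+10 0.0002; the largest is M+2.
P(M+2) = C(5,1) × 0.82781^4 × 0.17219^1 = 5 × 0.46959415 × 0.17219 = 0.404297 (base)
P(M+6) = C(5,3) × 0.82781^2 × 0.17219^3 = 10 × 0.6852694 × 0.00510533 = 0.034985
Relative intensity = 0.034985 / 0.404297 × 100 = 8.7

8.7%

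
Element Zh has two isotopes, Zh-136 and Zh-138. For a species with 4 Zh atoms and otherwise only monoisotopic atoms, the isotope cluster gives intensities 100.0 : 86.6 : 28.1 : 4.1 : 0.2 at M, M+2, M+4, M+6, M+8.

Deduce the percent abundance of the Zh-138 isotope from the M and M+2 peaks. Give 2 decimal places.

If p is the fraction of Zh that is Zh-136, then I(M+2)/I(M) = [C(4,1)·p^3·(1−p)] / p^4 = 4·(1−p)/p = 86.6/100.0 = 0.8660
(1−p)/p = 0.8660/4 = 0.2165  ⇒  p = 1/(1 + 0.2165) = 0.8220
Zh-136: 82.20%, Zh-138: 17.80%.

17.80%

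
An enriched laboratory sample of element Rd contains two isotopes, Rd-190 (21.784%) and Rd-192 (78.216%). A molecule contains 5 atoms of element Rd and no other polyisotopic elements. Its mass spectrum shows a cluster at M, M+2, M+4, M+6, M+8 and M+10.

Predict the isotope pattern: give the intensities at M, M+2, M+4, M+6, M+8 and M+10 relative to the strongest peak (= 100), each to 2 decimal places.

0.12 : 2.16 : 15.51 : 55.70 : 100.00 : 71.81

The 5 Rd atoms are independent, so intensities follow the terms of (0.21784 + 0.78216)^5.
P(M) = 0.21784^5 = 0.000491
P(M+2) = 5 × 0.21784^4 × 0.78216^1 = 0.008807
P(M+4) = 10 × 0.21784^3 × 0.78216^2 = 0.063242
P(M+6) = 10 × 0.21784^2 × 0.78216^3 = 0.227071
P(M+8) = 5 × 0.21784^1 × 0.78216^4 = 0.407652
P(M+10) = 0.78216^5 = 0.292737
The M+8 peak is largest (0.407652); scaling to 100 gives 0.12 : 2.16 : 15.51 : 55.70 : 100.00 : 71.81.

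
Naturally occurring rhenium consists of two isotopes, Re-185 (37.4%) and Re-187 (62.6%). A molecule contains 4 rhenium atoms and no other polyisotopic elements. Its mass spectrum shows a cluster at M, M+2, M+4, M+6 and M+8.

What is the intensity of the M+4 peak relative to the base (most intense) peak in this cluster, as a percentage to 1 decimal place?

Term probabilities: M 0.0196, M+2 0.1310, M+4 0.3289, M+6 0.3670, M+8 0.1536. Base peak = M+6.
P(M+6) = C(4,3) × 0.374^1 × 0.626^3 = 4 × 0.3740 × 0.24531438 = 0.366990 (base)
P(M+4) = C(4,2) × 0.374^2 × 0.626^2 = 6 × 0.139876 × 0.391876 = 0.328884
Relative intensity = 0.328884 / 0.366990 × 100 = 89.6

89.6%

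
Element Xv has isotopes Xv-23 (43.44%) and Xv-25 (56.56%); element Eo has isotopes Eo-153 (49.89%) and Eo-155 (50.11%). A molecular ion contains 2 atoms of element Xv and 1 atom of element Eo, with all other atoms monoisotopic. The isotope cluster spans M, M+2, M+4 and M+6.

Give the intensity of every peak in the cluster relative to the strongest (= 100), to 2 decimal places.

Element Xv pattern (n=2): 0.18870336 : 0.49139328 : 0.31990336
Element Eo pattern (n=1): 0.4989 : 0.5011
Convolve the two distributions (both contribute in 2-u steps):
  M: 0.18870336×0.4989 = 0.094144
  M+2: 0.18870336×0.5011 + 0.49139328×0.4989 = 0.339715
  M+4: 0.49139328×0.5011 + 0.31990336×0.4989 = 0.405837
  M+6: 0.31990336×0.5011 = 0.160304
Scale to base peak (0.405837) = 100: 23.20 : 83.71 : 100.00 : 39.50

23.20 : 83.71 : 100.00 : 39.50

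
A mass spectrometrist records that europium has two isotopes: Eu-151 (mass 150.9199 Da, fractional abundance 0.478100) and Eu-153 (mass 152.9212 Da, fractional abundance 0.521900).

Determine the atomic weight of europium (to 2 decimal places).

Weight each isotope mass by its fractional abundance: 0.478100 × 150.9199 + 0.521900 × 152.9212
= 72.15480 + 79.80957 = 151.96437 Da

151.96 Da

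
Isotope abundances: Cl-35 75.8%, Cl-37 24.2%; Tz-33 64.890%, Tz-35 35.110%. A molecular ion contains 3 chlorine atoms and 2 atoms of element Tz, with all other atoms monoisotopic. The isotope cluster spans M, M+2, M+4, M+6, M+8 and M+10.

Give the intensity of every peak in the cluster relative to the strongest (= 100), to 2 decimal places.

Chlorine pattern (n=3): 0.43551951 : 0.41713346 : 0.13317454 : 0.01417249
Element Tz pattern (n=2): 0.42107121 : 0.45565758 : 0.12327121
Convolve the two distributions (both contribute in 2-u steps):
  M: 0.43551951×0.42107121 = 0.183385
  M+2: 0.43551951×0.45565758 + 0.41713346×0.42107121 = 0.374091
  M+4: 0.43551951×0.12327121 + 0.41713346×0.45565758 + 0.13317454×0.42107121 = 0.299833
  M+6: 0.41713346×0.12327121 + 0.13317454×0.45565758 + 0.01417249×0.42107121 = 0.118070
  M+8: 0.13317454×0.12327121 + 0.01417249×0.45565758 = 0.022874
  M+10: 0.01417249×0.12327121 = 0.001747
Scale to base peak (0.374091) = 100: 49.02 : 100.00 : 80.15 : 31.56 : 6.11 : 0.47

49.02 : 100.00 : 80.15 : 31.56 : 6.11 : 0.47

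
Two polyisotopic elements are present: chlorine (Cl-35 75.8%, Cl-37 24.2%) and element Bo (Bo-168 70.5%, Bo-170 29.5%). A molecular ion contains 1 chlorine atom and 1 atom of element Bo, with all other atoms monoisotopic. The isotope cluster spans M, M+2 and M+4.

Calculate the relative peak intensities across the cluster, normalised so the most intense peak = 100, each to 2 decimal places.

100.00 : 73.77 : 13.36

Chlorine pattern (n=1): 0.7580 : 0.2420
Element Bo pattern (n=1): 0.7050 : 0.2950
Convolve the two distributions (both contribute in 2-u steps):
  M: 0.7580×0.7050 = 0.534390
  M+2: 0.7580×0.2950 + 0.2420×0.7050 = 0.394220
  M+4: 0.2420×0.2950 = 0.071390
Scale to base peak (0.534390) = 100: 100.00 : 73.77 : 13.36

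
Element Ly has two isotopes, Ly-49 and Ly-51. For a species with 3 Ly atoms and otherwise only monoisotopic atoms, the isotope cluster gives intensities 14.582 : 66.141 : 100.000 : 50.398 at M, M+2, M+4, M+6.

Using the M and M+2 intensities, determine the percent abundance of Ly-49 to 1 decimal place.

Let p = fractional abundance of Ly-49. I(M+2)/I(M) = [C(3,1)·p^2·(1−p)] / p^3 = 3·(1−p)/p = 66.141/14.582 = 4.5358
(1−p)/p = 4.5358/3 = 1.5119  ⇒  p = 1/(1 + 1.5119) = 0.3981
Ly-49: 39.8%, Ly-51: 60.2%.

39.8%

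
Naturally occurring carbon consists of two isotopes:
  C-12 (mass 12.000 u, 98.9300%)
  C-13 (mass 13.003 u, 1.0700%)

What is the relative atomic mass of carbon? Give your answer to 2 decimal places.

Average mass = Σ (abundance × isotope mass) = 0.989300 × 12.000 + 0.010700 × 13.003
= 11.8716 + 0.1391 = 12.0107 u

12.01 u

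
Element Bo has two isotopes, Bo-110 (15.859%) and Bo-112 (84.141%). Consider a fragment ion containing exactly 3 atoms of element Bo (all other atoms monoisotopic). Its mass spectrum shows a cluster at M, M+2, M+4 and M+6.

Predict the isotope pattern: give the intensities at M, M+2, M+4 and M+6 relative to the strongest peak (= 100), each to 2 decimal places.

Each Bo atom is independently Bo-110 (p = 0.15859) or Bo-112 (q = 0.84141); the cluster is the binomial expansion (p + q)^3.
P(M) = 0.15859^3 = 0.003989
P(M+2) = 3 × 0.15859^2 × 0.84141^1 = 0.063486
P(M+4) = 3 × 0.15859^1 × 0.84141^2 = 0.336831
P(M+6) = 0.84141^3 = 0.595694
The M+6 peak is largest (0.595694); scaling to 100 gives 0.67 : 10.66 : 56.54 : 100.00.

0.67 : 10.66 : 56.54 : 100.00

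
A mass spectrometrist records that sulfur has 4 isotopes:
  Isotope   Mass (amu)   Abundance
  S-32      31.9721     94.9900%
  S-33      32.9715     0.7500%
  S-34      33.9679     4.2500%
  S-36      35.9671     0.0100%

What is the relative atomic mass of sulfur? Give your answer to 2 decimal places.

32.06 amu

Average mass = Σ (abundance × isotope mass) = 0.949900 × 31.9721 + 0.007500 × 32.9715 + 0.042500 × 33.9679 + 0.000100 × 35.9671
= 30.37030 + 0.24729 + 1.44364 + 0.00360 = 32.06483 amu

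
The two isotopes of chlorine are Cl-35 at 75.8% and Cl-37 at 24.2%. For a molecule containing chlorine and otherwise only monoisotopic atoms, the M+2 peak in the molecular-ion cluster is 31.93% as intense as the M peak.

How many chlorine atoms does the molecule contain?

The M+2/M ratio from n Cl atoms is n · q/p = n · 0.242/0.758.
n = 0.3193 × 0.758/0.242 = 1.00 ≈ 1

1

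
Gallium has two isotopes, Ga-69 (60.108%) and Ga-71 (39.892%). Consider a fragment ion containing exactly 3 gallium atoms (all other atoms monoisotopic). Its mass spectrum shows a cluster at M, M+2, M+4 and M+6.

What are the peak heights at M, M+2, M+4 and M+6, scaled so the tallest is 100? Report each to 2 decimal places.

50.23 : 100.00 : 66.37 : 14.68

Expanding (0.60108 + 0.39892)^3:
P(M) = 0.60108^3 = 0.217169
P(M+2) = 3 × 0.60108^2 × 0.39892^1 = 0.432386
P(M+4) = 3 × 0.60108^1 × 0.39892^2 = 0.286963
P(M+6) = 0.39892^3 = 0.063483
The M+2 peak is largest (0.432386); scaling to 100 gives 50.23 : 100.00 : 66.37 : 14.68.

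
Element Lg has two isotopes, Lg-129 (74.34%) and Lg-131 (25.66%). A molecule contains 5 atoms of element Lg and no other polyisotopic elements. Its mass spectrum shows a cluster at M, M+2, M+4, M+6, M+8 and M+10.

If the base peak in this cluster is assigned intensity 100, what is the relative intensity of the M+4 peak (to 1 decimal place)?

69.0

Binomial terms of (0.7434 + 0.2566)^5: M 0.2270, M+2 0.3918, M+4 0.2705, M+6 0.0934, M+8 0.0161, M+10 0.0011 → M+2 is the base peak.
P(M+2) = C(5,1) × 0.7434^4 × 0.2566^1 = 5 × 0.3054149 × 0.2566 = 0.391847 (base)
P(M+4) = C(5,2) × 0.7434^3 × 0.2566^2 = 10 × 0.41083522 × 0.06584356 = 0.270509
Relative intensity = 0.270509 / 0.391847 × 100 = 69.0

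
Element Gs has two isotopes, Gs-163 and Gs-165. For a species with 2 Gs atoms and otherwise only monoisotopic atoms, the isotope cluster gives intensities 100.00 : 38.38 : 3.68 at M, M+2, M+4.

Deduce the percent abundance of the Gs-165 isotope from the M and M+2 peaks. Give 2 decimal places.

Write p for the Gs-163 fraction. I(M+2)/I(M) = [C(2,1)·p^1·(1−p)] / p^2 = 2·(1−p)/p = 38.38/100.00 = 0.3838
(1−p)/p = 0.3838/2 = 0.1919  ⇒  p = 1/(1 + 0.1919) = 0.8390
Gs-163: 83.90%, Gs-165: 16.10%.

16.10%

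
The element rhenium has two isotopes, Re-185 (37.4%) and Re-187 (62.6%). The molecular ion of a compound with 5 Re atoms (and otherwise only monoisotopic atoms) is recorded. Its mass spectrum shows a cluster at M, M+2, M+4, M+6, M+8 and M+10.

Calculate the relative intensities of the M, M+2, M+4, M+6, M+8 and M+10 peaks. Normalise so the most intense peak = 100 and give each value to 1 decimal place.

2.1 : 17.8 : 59.7 : 100.0 : 83.7 : 28.0

The 5 Re atoms are independent, so intensities follow the terms of (0.374 + 0.626)^5.
P(M) = 0.374^5 = 0.007317
P(M+2) = 5 × 0.374^4 × 0.626^1 = 0.061239
P(M+4) = 10 × 0.374^3 × 0.626^2 = 0.205005
P(M+6) = 10 × 0.374^2 × 0.626^3 = 0.343136
P(M+8) = 5 × 0.374^1 × 0.626^4 = 0.287170
P(M+10) = 0.626^5 = 0.096133
The M+6 peak is largest (0.343136); scaling to 100 gives 2.1 : 17.8 : 59.7 : 100.0 : 83.7 : 28.0.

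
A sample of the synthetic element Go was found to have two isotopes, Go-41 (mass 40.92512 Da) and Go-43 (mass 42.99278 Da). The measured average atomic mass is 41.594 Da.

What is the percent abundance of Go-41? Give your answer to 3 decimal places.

Writing the weighted mean with unknown fraction x of Go-41:
40.92512·x + 42.99278·(1 − x) = 41.594
(40.92512 − 42.99278)·x = 41.594 − 42.99278
x = -1.39878 / -2.06766 = 0.67650 → 67.650% Go-41, 32.350% Go-43.

67.650%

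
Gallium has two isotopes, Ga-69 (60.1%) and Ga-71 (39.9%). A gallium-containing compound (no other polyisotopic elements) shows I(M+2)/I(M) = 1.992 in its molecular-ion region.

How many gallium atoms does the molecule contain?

3

With n Ga atoms, P(M+2)/P(M) = C(n,1)·p^(n−1)q / p^n = n·q/p = n · 0.399/0.601.
n = 1.992 × 0.601/0.399 = 3.00 ≈ 3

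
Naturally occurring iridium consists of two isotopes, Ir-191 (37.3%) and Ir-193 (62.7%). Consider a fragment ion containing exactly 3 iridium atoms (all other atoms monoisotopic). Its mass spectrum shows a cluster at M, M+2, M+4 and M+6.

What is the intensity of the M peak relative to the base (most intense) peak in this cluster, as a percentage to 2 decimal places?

11.80%

(0.373 + 0.627)^3 gives M 0.0519, M+2 0.2617, M+4 0.4399, M+6 0.2465; the largest is M+4.
P(M+4) = C(3,2) × 0.373^1 × 0.627^2 = 3 × 0.3730 × 0.393129 = 0.439911 (base)
P(M) = C(3,0) × 0.373^3 × 0.627^0 = 1 × 0.05189512 × 1.0000 = 0.051895
Relative intensity = 0.051895 / 0.439911 × 100 = 11.80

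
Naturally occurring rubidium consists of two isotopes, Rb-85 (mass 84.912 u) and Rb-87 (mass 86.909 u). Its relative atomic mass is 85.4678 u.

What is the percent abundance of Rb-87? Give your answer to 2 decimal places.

27.83%

With x = fraction of Rb-85 (so Rb-87 is 1 − x):
84.912·x + 86.909·(1 − x) = 85.4678
(84.912 − 86.909)·x = 85.4678 − 86.909
x = -1.4412 / -1.997 = 0.72168 → 72.17% Rb-85, 27.83% Rb-87.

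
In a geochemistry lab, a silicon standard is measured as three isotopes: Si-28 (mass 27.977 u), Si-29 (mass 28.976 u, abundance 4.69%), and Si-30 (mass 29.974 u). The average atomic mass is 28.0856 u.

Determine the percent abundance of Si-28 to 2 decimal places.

92.22%

The remaining 95.31% is split between Si-28 (fraction x) and Si-30 (fraction 0.9531 − x).
Substituting: 27.977x + 29.974(0.9531 − x) = 26.7266256
(27.977 − 29.974)x = -1.8415938  ⇒  x = 0.92218, y = 0.03092
Si-28: 92.22%, Si-30: 3.09%.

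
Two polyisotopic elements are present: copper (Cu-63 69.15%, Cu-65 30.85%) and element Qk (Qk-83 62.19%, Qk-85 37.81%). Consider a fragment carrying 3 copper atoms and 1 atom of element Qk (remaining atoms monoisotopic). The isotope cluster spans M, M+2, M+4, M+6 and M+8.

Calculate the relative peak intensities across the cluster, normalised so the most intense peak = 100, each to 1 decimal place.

51.4 : 100.0 : 72.5 : 23.2 : 2.8

Copper pattern (n=3): 0.33065611 : 0.44254842 : 0.19743483 : 0.02936064
Element Qk pattern (n=1): 0.6219 : 0.3781
Convolve the two distributions (both contribute in 2-u steps):
  M: 0.33065611×0.6219 = 0.205635
  M+2: 0.33065611×0.3781 + 0.44254842×0.6219 = 0.400242
  M+4: 0.44254842×0.3781 + 0.19743483×0.6219 = 0.290112
  M+6: 0.19743483×0.3781 + 0.02936064×0.6219 = 0.092909
  M+8: 0.02936064×0.3781 = 0.011101
Scale to base peak (0.400242) = 100: 51.4 : 100.0 : 72.5 : 23.2 : 2.8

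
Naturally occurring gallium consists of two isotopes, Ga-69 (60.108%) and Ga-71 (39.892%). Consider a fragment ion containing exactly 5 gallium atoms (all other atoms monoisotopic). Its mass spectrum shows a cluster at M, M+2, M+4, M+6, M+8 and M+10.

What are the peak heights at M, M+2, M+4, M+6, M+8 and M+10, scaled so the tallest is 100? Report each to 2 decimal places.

22.70 : 75.34 : 100.00 : 66.37 : 22.02 : 2.92

Expanding (0.60108 + 0.39892)^5:
P(M) = 0.60108^5 = 0.078462
P(M+2) = 5 × 0.60108^4 × 0.39892^1 = 0.260366
P(M+4) = 10 × 0.60108^3 × 0.39892^2 = 0.345596
P(M+6) = 10 × 0.60108^2 × 0.39892^3 = 0.229362
P(M+8) = 5 × 0.60108^1 × 0.39892^4 = 0.076111
P(M+10) = 0.39892^5 = 0.010103
The M+4 peak is largest (0.345596); scaling to 100 gives 22.70 : 75.34 : 100.00 : 66.37 : 22.02 : 2.92.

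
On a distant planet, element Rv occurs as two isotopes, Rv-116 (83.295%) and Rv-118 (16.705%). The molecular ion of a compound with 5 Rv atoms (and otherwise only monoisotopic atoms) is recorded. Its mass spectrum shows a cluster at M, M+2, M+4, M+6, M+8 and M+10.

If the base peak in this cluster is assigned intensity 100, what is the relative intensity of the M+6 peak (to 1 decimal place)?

Term probabilities: M 0.4010, M+2 0.4021, M+4 0.1613, M+6 0.0323, M+8 0.0032, M+10 0.0001. Base peak = M+2.
P(M+2) = C(5,1) × 0.83295^4 × 0.16705^1 = 5 × 0.48136635 × 0.16705 = 0.402061 (base)
P(M+6) = C(5,3) × 0.83295^2 × 0.16705^3 = 10 × 0.6938057 × 0.00466165 = 0.032343
Relative intensity = 0.032343 / 0.402061 × 100 = 8.0

8.0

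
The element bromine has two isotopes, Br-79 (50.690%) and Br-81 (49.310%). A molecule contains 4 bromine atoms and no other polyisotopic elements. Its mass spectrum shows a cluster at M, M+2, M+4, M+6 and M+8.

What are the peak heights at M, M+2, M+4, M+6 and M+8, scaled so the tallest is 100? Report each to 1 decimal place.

17.6 : 68.5 : 100.0 : 64.9 : 15.8

Expanding (0.50690 + 0.49310)^4:
P(M) = 0.50690^4 = 0.066022
P(M+2) = 4 × 0.50690^3 × 0.49310^1 = 0.256899
P(M+4) = 6 × 0.50690^2 × 0.49310^2 = 0.374857
P(M+6) = 4 × 0.50690^1 × 0.49310^3 = 0.243101
P(M+8) = 0.49310^4 = 0.059121
The M+4 peak is largest (0.374857); scaling to 100 gives 17.6 : 68.5 : 100.0 : 64.9 : 15.8.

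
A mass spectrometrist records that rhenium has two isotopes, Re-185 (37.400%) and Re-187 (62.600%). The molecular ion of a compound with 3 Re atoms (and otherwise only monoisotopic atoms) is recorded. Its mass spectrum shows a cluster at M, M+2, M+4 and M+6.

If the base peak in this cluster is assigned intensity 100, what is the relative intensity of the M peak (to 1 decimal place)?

Binomial terms of (0.37400 + 0.62600)^3: M 0.0523, M+2 0.2627, M+4 0.4397, M+6 0.2453 → M+4 is the base peak.
P(M+4) = C(3,2) × 0.37400^1 × 0.62600^2 = 3 × 0.3740 × 0.391876 = 0.439685 (base)
P(M) = C(3,0) × 0.37400^3 × 0.62600^0 = 1 × 0.05231362 × 1.0000 = 0.052314
Relative intensity = 0.052314 / 0.439685 × 100 = 11.9

11.9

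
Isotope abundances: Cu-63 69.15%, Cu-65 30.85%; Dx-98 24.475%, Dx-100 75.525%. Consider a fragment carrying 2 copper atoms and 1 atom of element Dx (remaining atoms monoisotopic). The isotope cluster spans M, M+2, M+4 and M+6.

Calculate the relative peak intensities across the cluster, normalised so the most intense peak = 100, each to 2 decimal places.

25.14 : 100.00 : 74.22 : 15.44

Copper pattern (n=2): 0.47817225 : 0.4266555 : 0.09517225
Element Dx pattern (n=1): 0.24475 : 0.75525
Convolve the two distributions (both contribute in 2-u steps):
  M: 0.47817225×0.24475 = 0.117033
  M+2: 0.47817225×0.75525 + 0.4266555×0.24475 = 0.465564
  M+4: 0.4266555×0.75525 + 0.09517225×0.24475 = 0.345525
  M+6: 0.09517225×0.75525 = 0.071879
Scale to base peak (0.465564) = 100: 25.14 : 100.00 : 74.22 : 15.44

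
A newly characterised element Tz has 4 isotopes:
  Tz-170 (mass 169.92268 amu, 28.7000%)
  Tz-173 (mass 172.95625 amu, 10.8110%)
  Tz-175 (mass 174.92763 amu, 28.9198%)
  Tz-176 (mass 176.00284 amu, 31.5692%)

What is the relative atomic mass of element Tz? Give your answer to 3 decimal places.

173.618 amu

Ar = Σ fᵢ·mᵢ = 0.287000 × 169.92268 + 0.108110 × 172.95625 + 0.289198 × 174.92763 + 0.315692 × 176.00284
= 48.767809 + 18.698300 + 50.588721 + 55.562689 = 173.617519 amu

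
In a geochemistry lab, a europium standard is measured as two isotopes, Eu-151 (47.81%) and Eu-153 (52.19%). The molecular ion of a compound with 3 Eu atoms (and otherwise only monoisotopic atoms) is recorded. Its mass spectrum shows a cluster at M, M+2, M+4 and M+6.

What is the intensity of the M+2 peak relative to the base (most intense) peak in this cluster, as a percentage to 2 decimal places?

Term probabilities: M 0.1093, M+2 0.3579, M+4 0.3907, M+6 0.1422. Base peak = M+4.
P(M+4) = C(3,2) × 0.4781^1 × 0.5219^2 = 3 × 0.4781 × 0.27237961 = 0.390674 (base)
P(M+2) = C(3,1) × 0.4781^2 × 0.5219^1 = 3 × 0.22857961 × 0.5219 = 0.357887
Relative intensity = 0.357887 / 0.390674 × 100 = 91.61

91.61%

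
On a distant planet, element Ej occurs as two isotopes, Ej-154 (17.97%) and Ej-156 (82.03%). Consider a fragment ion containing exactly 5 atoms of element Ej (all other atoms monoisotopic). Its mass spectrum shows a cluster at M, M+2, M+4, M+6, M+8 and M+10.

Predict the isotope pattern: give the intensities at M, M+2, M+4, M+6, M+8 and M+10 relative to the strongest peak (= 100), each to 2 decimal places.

0.05 : 1.05 : 9.60 : 43.81 : 100.00 : 91.30

The 5 Ej atoms are independent, so intensities follow the terms of (0.1797 + 0.8203)^5.
P(M) = 0.1797^5 = 0.000187
P(M+2) = 5 × 0.1797^4 × 0.8203^1 = 0.004277
P(M+4) = 10 × 0.1797^3 × 0.8203^2 = 0.039047
P(M+6) = 10 × 0.1797^2 × 0.8203^3 = 0.178244
P(M+8) = 5 × 0.1797^1 × 0.8203^4 = 0.406826
P(M+10) = 0.8203^5 = 0.371419
The M+8 peak is largest (0.406826); scaling to 100 gives 0.05 : 1.05 : 9.60 : 43.81 : 100.00 : 91.30.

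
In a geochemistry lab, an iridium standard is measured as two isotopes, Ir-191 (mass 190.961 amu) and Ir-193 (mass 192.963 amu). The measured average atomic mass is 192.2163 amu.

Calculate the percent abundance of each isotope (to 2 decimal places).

Ir-191: 37.30%, Ir-193: 62.70%

Let x be the fractional abundance of Ir-191; then Ir-193 has abundance 1 − x.
190.961·x + 192.963·(1 − x) = 192.2163
(190.961 − 192.963)·x = 192.2163 − 192.963
x = -0.7467 / -2.002 = 0.37298 → 37.30% Ir-191, 62.70% Ir-193.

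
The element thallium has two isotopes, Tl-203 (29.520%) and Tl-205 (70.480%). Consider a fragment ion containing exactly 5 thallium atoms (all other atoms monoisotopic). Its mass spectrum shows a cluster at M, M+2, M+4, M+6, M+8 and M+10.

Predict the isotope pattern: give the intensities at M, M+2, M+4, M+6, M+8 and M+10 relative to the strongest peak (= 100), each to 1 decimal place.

0.6 : 7.3 : 35.1 : 83.8 : 100.0 : 47.8

Each Tl atom is independently Tl-203 (p = 0.29520) or Tl-205 (q = 0.70480); the cluster is the binomial expansion (p + q)^5.
P(M) = 0.29520^5 = 0.002242
P(M+2) = 5 × 0.29520^4 × 0.70480^1 = 0.026761
P(M+4) = 10 × 0.29520^3 × 0.70480^2 = 0.127785
P(M+6) = 10 × 0.29520^2 × 0.70480^3 = 0.305092
P(M+8) = 5 × 0.29520^1 × 0.70480^4 = 0.364208
P(M+10) = 0.70480^5 = 0.173912
The M+8 peak is largest (0.364208); scaling to 100 gives 0.6 : 7.3 : 35.1 : 83.8 : 100.0 : 47.8.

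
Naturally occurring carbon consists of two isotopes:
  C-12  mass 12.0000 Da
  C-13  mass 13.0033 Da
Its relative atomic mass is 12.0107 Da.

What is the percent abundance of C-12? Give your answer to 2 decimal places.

98.93%

Writing the weighted mean with unknown fraction x of C-12:
12.0000·x + 13.0033·(1 − x) = 12.0107
(12.0000 − 13.0033)·x = 12.0107 − 13.0033
x = -0.9926 / -1.0033 = 0.98934 → 98.93% C-12, 1.07% C-13.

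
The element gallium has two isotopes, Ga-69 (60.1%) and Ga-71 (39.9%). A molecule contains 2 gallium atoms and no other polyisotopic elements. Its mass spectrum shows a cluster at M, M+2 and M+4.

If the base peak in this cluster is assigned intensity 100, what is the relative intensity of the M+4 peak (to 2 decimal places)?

Binomial terms of (0.601 + 0.399)^2: M 0.3612, M+2 0.4796, M+4 0.1592 → M+2 is the base peak.
P(M+2) = C(2,1) × 0.601^1 × 0.399^1 = 2 × 0.6010 × 0.3990 = 0.479598 (base)
P(M+4) = C(2,2) × 0.601^0 × 0.399^2 = 1 × 1.0000 × 0.159201 = 0.159201
Relative intensity = 0.159201 / 0.479598 × 100 = 33.19

33.19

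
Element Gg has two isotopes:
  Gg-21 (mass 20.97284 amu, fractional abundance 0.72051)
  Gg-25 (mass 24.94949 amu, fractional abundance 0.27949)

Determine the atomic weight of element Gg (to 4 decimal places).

22.0843 amu

Ar = Σ fᵢ·mᵢ = 0.72051 × 20.97284 + 0.27949 × 24.94949
= 15.111141 + 6.973133 = 22.084274 amu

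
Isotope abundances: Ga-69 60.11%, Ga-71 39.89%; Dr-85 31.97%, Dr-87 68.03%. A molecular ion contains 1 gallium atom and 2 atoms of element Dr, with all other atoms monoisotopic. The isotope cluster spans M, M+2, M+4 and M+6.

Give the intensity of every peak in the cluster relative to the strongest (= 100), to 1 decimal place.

Gallium pattern (n=1): 0.6011 : 0.3989
Element Dr pattern (n=2): 0.10220809 : 0.43498382 : 0.46280809
Convolve the two distributions (both contribute in 2-u steps):
  M: 0.6011×0.10220809 = 0.061437
  M+2: 0.6011×0.43498382 + 0.3989×0.10220809 = 0.302240
  M+4: 0.6011×0.46280809 + 0.3989×0.43498382 = 0.451709
  M+6: 0.3989×0.46280809 = 0.184614
Scale to base peak (0.451709) = 100: 13.6 : 66.9 : 100.0 : 40.9

13.6 : 66.9 : 100.0 : 40.9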